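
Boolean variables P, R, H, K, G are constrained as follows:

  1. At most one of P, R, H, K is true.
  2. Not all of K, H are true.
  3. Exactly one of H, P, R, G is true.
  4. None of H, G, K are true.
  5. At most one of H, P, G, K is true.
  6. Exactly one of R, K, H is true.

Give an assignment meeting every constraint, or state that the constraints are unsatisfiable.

P = False; R = True; H = False; K = False; G = False

  (1) {P, R, H, K}: 1 true — at most one ✓
  (2) {K, H}: 0/2 true — not all ✓
  (3) {H, P, R, G}: 1 true — exactly one ✓
  (4) {H, G, K}: 0 true — none ✓
  (5) {H, P, G, K}: 0 true — at most one ✓
  (6) {R, K, H}: 1 true — exactly one ✓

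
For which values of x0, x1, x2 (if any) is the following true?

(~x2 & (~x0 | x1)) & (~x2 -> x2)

The formula is unsatisfiable.

Case x2 = True: the conjunct ~x2 is False.
Case x2 = False: the conjunct ~x2 -> x2 becomes ~False -> False = False.
Both cases fail — unsatisfiable.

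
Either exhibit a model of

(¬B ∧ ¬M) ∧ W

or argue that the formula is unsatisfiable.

B: False; W: True; M: False

  ¬B ∧ ¬M = True
    ¬B = True
    ¬M = True
Both conjuncts True, so the formula holds.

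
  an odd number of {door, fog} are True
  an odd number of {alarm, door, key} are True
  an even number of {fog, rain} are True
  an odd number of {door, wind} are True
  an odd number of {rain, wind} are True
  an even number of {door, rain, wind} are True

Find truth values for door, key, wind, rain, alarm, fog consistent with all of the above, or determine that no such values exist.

Unsatisfiable — no assignment works.

Adding constraints 1, 3, 4, 5 mod 2: every variable appears an even number of times on the left, so the left side is 0.
But the right sides sum to 1 (mod 2). 0 ≠ 1 — the system is inconsistent.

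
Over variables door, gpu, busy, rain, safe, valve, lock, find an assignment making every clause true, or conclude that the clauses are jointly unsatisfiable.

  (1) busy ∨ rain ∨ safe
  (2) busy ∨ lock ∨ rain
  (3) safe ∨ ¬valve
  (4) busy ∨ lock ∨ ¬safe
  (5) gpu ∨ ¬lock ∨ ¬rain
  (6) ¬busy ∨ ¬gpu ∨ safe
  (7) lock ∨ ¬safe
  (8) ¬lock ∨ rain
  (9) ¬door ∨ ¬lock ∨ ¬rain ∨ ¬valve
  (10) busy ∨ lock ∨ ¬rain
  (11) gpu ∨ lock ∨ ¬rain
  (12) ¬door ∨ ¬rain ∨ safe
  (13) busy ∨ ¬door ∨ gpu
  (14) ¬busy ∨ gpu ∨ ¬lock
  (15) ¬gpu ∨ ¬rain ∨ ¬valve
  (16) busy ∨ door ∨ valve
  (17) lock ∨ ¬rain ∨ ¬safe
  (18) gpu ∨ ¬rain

Set door = True.
Set gpu = True.
Set busy = True.
  then (¬busy ∨ ¬gpu ∨ safe) forces safe = True.
  then (lock ∨ ¬safe) forces lock = True.
  then (¬lock ∨ rain) forces rain = True.
  then (¬door ∨ ¬lock ∨ ¬rain ∨ ¬valve) forces valve = False.
All clauses satisfied.

door = True, gpu = True, busy = True, rain = True, safe = True, valve = False, lock = True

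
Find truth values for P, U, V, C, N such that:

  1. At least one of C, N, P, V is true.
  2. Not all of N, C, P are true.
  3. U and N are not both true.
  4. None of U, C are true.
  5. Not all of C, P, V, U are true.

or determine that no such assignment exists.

P: False, U: False, V: False, C: False, N: True

  (1) {C, N, P, V}: 1 true — at least one ✓
  (2) {N, C, P}: 1/3 true — not all ✓
  (3) U=F, N=T — not both ✓
  (4) {U, C}: 0 true — none ✓
  (5) {C, P, V, U}: 0/4 true — not all ✓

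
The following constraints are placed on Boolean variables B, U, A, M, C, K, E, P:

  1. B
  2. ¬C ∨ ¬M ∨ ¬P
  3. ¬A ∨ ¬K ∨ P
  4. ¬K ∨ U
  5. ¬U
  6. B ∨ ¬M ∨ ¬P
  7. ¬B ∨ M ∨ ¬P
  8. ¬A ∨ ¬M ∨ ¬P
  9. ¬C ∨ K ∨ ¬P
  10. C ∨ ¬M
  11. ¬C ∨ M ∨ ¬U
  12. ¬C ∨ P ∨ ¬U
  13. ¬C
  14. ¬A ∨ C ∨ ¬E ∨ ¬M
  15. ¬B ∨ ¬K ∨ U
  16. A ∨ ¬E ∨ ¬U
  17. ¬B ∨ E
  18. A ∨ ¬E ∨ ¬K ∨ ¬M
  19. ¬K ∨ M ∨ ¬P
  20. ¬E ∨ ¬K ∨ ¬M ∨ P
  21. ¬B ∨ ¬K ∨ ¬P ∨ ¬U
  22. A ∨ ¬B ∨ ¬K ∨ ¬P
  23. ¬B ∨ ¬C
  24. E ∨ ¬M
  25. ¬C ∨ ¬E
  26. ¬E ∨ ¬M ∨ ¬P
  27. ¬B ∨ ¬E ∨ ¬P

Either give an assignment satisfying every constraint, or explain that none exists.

Unit clause (B) forces B = True.
Unit clause (¬U) forces U = False.
Unit clause (¬C) forces C = False.
In (¬B ∨ ¬K ∨ U) only ¬K is left, so K = False.
In (¬B ∨ E) only E is left, so E = True.
In (¬B ∨ ¬E ∨ ¬P) only ¬P is left, so P = False.
In (C ∨ ¬M) only ¬M is left, so M = False.
Set A = True.
All clauses satisfied.

B = True, U = False, A = True, M = False, C = False, K = False, E = True, P = False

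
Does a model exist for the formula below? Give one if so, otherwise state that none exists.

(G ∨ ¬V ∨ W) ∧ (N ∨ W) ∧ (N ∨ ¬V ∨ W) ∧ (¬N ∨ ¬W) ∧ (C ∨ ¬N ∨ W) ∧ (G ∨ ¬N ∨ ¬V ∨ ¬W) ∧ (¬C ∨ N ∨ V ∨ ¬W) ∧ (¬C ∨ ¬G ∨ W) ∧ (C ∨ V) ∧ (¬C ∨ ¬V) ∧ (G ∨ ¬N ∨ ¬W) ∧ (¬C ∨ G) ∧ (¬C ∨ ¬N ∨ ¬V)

Try V = False:
  (C ∨ V) forces C = True.
  (¬C ∨ G) forces G = True.
  (¬C ∨ ¬G ∨ W) forces W = True.
  (¬N ∨ ¬W) forces N = False.
  clause (¬C ∨ N ∨ V ∨ ¬W) is falsified — backtrack.
So V = True.
  then (¬C ∨ ¬V) forces C = False.
Set G = False.
  then (G ∨ ¬V ∨ W) forces W = True.
  then (¬N ∨ ¬W) forces N = False.
All clauses satisfied.

V=T, G=F, N=F, C=F, W=T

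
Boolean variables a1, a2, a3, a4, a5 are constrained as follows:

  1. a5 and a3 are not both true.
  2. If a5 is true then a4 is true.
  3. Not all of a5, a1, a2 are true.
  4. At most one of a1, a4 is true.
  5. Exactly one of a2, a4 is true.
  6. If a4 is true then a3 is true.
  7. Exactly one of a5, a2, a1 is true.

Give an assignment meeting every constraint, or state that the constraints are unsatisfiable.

a1=F, a2=T, a3=T, a4=F, a5=F

  (1) a5=F, a3=T — not both ✓
  (2) a5=F ⇒ a4: vacuous ✓
  (3) {a5, a1, a2}: 1/3 true — not all ✓
  (4) {a1, a4}: 0 true — at most one ✓
  (5) {a2, a4}: 1 true — exactly one ✓
  (6) a4=F ⇒ a3: vacuous ✓
  (7) {a5, a2, a1}: 1 true — exactly one ✓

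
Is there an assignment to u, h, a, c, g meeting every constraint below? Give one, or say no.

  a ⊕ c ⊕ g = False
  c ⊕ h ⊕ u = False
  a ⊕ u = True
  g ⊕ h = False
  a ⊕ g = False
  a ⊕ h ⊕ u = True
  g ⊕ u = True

Unsatisfiable

Adding constraints 1, 2, 3, 4 mod 2: every variable appears an even number of times on the left, so the left side is 0.
But the right sides sum to 1 (mod 2). 0 ≠ 1 — the system is inconsistent.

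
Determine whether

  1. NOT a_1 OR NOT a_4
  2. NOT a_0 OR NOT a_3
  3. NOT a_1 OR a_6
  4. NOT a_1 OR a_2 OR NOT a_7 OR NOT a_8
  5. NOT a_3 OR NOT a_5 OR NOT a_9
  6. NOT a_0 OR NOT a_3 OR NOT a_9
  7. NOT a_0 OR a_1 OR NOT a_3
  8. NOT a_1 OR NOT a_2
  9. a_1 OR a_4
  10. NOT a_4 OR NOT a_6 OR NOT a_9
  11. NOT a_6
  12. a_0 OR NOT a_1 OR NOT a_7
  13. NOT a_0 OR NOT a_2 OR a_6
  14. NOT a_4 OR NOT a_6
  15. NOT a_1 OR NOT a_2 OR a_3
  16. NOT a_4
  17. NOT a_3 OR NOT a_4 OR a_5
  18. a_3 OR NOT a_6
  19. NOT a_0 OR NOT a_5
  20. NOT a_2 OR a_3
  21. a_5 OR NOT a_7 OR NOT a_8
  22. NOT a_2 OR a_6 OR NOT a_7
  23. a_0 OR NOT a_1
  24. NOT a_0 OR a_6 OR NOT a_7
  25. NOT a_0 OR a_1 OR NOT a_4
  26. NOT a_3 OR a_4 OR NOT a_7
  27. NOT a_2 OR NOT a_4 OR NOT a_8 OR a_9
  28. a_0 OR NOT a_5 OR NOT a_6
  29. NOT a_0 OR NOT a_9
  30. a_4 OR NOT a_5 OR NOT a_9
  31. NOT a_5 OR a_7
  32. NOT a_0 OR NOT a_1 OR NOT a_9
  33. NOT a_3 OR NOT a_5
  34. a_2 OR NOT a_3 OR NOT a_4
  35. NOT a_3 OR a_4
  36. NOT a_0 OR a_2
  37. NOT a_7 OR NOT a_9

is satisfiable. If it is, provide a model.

Unsatisfiable — no assignment works.

Case a_4 = True:
  Clause (NOT a_4) is falsified — contradiction.
Case a_4 = False:
  (a_1 OR a_4) forces a_1 = True.
  (NOT a_1 OR a_6) forces a_6 = True.
  Clause (NOT a_6) is falsified — contradiction.
Both cases fail, so the formula is unsatisfiable.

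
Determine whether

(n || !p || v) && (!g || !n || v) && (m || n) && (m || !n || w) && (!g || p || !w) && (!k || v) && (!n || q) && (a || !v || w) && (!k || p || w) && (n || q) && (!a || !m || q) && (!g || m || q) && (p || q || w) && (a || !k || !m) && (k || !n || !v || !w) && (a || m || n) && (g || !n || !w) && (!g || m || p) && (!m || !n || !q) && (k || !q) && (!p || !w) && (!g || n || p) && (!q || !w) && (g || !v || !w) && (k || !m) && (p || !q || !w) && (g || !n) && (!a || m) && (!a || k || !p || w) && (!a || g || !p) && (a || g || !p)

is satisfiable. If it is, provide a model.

Try m = False:
  (m || n) forces n = True.
  (m || !n || w) forces w = True.
  (!n || q) forces q = True.
  clause (!q || !w) is falsified — backtrack.
So m = True.
  then (k || !m) forces k = True.
  then (!k || v) forces v = True.
  then (a || !k || !m) forces a = True.
  then (!a || !m || q) forces q = True.
  then (!m || !n || !q) forces n = False.
  then (!q || !w) forces w = False.
  then (!k || p || w) forces p = True.
  then (!a || g || !p) forces g = True.
All clauses satisfied.

m = True, p = True, n = False, v = True, q = True, g = True, k = True, w = False, a = True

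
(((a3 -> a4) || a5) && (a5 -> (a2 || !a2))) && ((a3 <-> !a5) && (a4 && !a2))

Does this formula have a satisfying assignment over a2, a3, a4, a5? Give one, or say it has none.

a2: False, a3: True, a4: True, a5: False

  ((a3 -> a4) || a5) && (a5 -> (a2 || !a2)) = True
    (a3 -> a4) || a5 = True
      a3 -> a4 = True
    a5 -> (a2 || !a2) = True
      a2 || !a2 = True
        !a2 = True
  (a3 <-> !a5) && (a4 && !a2) = True
    a3 <-> !a5 = True
      !a5 = True
    a4 && !a2 = True
      !a2 = True
Both conjuncts True, so the formula holds.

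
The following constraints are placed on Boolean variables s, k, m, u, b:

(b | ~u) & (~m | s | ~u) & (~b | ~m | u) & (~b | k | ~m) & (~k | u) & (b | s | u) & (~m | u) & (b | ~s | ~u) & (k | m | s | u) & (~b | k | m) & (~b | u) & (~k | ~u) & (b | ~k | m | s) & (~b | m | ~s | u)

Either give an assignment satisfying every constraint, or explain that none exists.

s = True; k = False; m = False; u = False; b = False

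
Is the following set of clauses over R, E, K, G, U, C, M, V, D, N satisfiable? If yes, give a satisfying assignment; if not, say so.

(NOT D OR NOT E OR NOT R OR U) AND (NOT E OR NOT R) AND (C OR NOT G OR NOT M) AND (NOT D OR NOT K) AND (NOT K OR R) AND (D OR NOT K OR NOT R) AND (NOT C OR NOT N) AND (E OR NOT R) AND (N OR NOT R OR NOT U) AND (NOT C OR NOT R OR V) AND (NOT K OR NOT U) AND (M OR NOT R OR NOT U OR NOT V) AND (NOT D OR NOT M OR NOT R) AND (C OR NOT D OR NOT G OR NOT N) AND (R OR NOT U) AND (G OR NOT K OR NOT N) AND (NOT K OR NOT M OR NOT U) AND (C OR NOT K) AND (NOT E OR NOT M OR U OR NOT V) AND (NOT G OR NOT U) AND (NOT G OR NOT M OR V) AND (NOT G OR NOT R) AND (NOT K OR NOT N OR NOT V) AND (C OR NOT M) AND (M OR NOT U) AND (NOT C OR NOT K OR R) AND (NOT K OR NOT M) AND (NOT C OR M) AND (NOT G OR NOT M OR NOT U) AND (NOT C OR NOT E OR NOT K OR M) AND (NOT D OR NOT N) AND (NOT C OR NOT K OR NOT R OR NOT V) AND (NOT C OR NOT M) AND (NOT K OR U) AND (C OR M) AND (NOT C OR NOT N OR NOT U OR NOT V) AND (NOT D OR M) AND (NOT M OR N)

The formula is unsatisfiable.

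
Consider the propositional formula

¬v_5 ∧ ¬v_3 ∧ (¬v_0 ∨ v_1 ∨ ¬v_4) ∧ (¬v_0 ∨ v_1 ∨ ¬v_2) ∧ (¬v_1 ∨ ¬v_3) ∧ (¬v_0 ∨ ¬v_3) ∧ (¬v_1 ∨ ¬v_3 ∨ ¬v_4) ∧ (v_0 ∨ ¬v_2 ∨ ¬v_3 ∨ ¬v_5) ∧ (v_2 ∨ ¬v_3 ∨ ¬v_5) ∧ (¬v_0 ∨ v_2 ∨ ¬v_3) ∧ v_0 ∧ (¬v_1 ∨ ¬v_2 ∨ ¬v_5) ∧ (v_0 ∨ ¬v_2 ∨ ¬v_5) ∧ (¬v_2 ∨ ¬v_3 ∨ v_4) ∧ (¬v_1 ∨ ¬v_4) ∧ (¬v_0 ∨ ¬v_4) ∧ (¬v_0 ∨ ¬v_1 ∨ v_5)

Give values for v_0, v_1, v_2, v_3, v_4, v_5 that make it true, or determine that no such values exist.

v_0=T, v_1=F, v_2=F, v_3=F, v_4=F, v_5=F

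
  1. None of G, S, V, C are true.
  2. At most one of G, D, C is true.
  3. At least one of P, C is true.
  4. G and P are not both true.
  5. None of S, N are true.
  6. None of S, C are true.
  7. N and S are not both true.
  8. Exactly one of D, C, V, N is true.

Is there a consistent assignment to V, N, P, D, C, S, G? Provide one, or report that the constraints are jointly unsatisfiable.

V = False, N = False, P = True, D = True, C = False, S = False, G = False

  (1) {G, S, V, C}: 0 true — none ✓
  (2) {G, D, C}: 1 true — at most one ✓
  (3) {P, C}: 1 true — at least one ✓
  (4) G=F, P=T — not both ✓
  (5) {S, N}: 0 true — none ✓
  (6) {S, C}: 0 true — none ✓
  (7) N=F, S=F — not both ✓
  (8) {D, C, V, N}: 1 true — exactly one ✓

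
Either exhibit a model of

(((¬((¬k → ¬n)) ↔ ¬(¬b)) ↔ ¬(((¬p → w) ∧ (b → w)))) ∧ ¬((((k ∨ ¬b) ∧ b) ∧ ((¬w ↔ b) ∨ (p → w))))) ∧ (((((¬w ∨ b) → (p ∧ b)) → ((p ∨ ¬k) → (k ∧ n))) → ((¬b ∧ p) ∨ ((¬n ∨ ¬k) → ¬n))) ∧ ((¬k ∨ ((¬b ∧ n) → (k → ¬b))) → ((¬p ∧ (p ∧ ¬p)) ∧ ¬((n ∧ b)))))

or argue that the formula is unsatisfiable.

Unsatisfiable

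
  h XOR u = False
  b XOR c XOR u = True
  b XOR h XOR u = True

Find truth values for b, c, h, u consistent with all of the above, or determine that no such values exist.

b=T; c=F; h=F; u=F

h XOR u = F XOR F = False ✓
b XOR c XOR u = T XOR F XOR F = True ✓
b XOR h XOR u = T XOR F XOR F = True ✓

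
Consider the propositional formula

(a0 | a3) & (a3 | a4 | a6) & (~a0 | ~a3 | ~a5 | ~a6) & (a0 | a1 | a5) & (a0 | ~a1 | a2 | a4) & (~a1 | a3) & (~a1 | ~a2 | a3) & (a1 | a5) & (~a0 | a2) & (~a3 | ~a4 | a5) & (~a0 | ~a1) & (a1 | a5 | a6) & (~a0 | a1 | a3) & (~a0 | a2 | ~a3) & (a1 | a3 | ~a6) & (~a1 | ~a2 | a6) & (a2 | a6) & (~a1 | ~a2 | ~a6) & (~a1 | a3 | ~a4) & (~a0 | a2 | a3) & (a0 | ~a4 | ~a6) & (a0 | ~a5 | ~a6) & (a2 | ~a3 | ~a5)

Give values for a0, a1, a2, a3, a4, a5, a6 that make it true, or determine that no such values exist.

Set a0 = False.
  then (a0 | a3) forces a3 = True.
Set a1 = False.
  then (a0 | a1 | a5) forces a5 = True.
  then (a0 | ~a5 | ~a6) forces a6 = False.
  then (a2 | ~a3 | ~a5) forces a2 = True.
Set a4 = True.
All clauses satisfied.

a0=F, a1=F, a2=T, a3=T, a4=T, a5=T, a6=F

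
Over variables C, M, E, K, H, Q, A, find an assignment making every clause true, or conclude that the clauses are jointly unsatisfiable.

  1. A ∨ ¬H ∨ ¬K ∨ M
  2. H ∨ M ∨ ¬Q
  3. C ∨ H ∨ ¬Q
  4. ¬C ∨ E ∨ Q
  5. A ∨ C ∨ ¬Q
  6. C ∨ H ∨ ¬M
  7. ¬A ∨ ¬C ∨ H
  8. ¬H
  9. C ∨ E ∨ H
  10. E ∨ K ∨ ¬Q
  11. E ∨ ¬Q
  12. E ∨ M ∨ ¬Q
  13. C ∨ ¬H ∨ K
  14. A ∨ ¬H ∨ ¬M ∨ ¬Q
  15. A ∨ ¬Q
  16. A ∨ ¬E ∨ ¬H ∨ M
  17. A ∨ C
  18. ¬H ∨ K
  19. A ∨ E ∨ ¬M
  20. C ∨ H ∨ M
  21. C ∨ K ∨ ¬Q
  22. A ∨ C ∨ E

C = True; M = True; E = True; K = False; H = False; Q = False; A = False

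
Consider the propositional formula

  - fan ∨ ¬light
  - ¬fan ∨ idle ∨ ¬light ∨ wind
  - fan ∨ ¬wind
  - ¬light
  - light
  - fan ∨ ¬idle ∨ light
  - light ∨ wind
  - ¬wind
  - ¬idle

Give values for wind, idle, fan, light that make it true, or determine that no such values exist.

Unsatisfiable — no assignment works.

Case light = True:
  Clause (¬light) is falsified — contradiction.
Case light = False:
  Clause (light) is falsified — contradiction.
Both cases fail, so the formula is unsatisfiable.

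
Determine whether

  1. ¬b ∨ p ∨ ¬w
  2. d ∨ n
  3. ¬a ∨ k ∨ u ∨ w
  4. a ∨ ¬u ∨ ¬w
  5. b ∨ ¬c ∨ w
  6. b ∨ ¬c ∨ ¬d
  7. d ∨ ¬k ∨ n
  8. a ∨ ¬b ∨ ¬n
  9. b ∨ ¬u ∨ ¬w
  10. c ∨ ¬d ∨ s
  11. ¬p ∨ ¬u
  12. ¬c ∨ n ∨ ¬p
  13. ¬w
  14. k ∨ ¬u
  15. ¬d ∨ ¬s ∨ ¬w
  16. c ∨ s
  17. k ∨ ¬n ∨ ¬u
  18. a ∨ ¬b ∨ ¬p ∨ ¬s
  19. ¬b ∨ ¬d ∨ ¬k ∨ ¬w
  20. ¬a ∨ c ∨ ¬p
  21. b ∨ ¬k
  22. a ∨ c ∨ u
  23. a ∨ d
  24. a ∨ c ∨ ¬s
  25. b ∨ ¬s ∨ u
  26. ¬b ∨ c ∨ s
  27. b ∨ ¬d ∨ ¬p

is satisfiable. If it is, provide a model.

Unit clause (¬w) forces w = False.
Set n = False.
  then (d ∨ n) forces d = True.
Try p = True:
  (¬p ∨ ¬u) forces u = False.
  (¬c ∨ n ∨ ¬p) forces c = False.
  (c ∨ ¬d ∨ s) forces s = True.
  (¬a ∨ c ∨ ¬p) forces a = False.
  clause (a ∨ c ∨ u) is falsified — backtrack.
So p = False.
Try b = False:
  (b ∨ ¬c ∨ w) forces c = False.
  (c ∨ ¬d ∨ s) forces s = True.
  (b ∨ ¬k) forces k = False.
  (k ∨ ¬u) forces u = False.
  clause (b ∨ ¬s ∨ u) is falsified — backtrack.
So b = True.
Set s = True.
Set a = False.
  then (a ∨ c ∨ ¬s) forces c = True.
Set u = True.
  then (k ∨ ¬u) forces k = True.
All clauses satisfied.

n = False; d = True; p = False; b = True; s = True; a = False; c = True; u = True; w = False; k = True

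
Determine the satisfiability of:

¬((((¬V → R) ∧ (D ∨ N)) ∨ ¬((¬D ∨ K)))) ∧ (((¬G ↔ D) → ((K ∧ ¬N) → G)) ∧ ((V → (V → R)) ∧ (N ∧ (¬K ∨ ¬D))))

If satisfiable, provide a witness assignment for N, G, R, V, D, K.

N=T; G=F; R=F; V=F; D=F; K=T

  ¬((((¬V → R) ∧ (D ∨ N)) ∨ ¬((¬D ∨ K)))) = True
    ((¬V → R) ∧ (D ∨ N)) ∨ ¬((¬D ∨ K)) = False
      (¬V → R) ∧ (D ∨ N) = False
        ¬V → R = False
          ¬V = True
        D ∨ N = True
      ¬((¬D ∨ K)) = False
        ¬D ∨ K = True
          ¬D = True
  ((¬G ↔ D) → ((K ∧ ¬N) → G)) ∧ ((V → (V → R)) ∧ (N ∧ (¬K ∨ ¬D))) = True
    (¬G ↔ D) → ((K ∧ ¬N) → G) = True
      ¬G ↔ D = False
        ¬G = True
      (K ∧ ¬N) → G = True
        K ∧ ¬N = False
          ¬N = False
    (V → (V → R)) ∧ (N ∧ (¬K ∨ ¬D)) = True
      V → (V → R) = True
        V → R = True
      N ∧ (¬K ∨ ¬D) = True
        ¬K ∨ ¬D = True
          ¬K = False
          ¬D = True
Both conjuncts True, so the formula holds.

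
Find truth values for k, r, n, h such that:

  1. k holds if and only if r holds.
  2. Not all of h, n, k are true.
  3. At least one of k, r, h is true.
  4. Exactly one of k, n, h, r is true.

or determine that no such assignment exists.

k = False; r = False; n = False; h = True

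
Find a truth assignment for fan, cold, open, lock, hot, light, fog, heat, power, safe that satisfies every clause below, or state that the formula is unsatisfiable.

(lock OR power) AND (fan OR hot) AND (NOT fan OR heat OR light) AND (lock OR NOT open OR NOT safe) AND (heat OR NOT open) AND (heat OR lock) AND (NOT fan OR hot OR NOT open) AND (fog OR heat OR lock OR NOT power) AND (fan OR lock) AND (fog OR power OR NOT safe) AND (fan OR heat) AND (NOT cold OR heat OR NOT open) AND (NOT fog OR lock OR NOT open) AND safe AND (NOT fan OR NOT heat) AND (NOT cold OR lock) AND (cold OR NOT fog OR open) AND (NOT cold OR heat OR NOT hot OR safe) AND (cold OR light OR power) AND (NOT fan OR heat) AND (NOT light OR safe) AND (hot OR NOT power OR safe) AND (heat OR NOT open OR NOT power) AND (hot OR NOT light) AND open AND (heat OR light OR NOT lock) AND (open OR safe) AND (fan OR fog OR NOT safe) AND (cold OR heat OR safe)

fan = False; cold = False; open = True; lock = True; hot = True; light = False; fog = True; heat = True; power = True; safe = True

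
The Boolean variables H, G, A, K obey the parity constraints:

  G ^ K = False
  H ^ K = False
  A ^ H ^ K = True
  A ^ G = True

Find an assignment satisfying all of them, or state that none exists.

H: False, G: False, A: True, K: False

G ^ K = F ^ F = False ✓
H ^ K = F ^ F = False ✓
A ^ H ^ K = T ^ F ^ F = True ✓
A ^ G = T ^ F = True ✓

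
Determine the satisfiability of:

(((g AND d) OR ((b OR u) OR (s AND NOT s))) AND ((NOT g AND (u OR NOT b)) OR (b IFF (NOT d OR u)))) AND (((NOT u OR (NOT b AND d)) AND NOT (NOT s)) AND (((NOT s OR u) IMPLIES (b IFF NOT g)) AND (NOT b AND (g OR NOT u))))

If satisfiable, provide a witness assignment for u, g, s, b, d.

u = False, g = True, s = True, b = False, d = True

  ((g AND d) OR ((b OR u) OR (s AND NOT s))) AND ((NOT g AND (u OR NOT b)) OR (b IFF (NOT d OR u))) = True
    (g AND d) OR ((b OR u) OR (s AND NOT s)) = True
      g AND d = True
      (b OR u) OR (s AND NOT s) = False
        b OR u = False
        s AND NOT s = False
          NOT s = False
    (NOT g AND (u OR NOT b)) OR (b IFF (NOT d OR u)) = True
      NOT g AND (u OR NOT b) = False
        NOT g = False
        u OR NOT b = True
          NOT b = True
      b IFF (NOT d OR u) = True
        NOT d OR u = False
          NOT d = False
  ((NOT u OR (NOT b AND d)) AND NOT (NOT s)) AND (((NOT s OR u) IMPLIES (b IFF NOT g)) AND (NOT b AND (g OR NOT u))) = True
    (NOT u OR (NOT b AND d)) AND NOT (NOT s) = True
      NOT u OR (NOT b AND d) = True
        NOT u = True
        NOT b AND d = True
          NOT b = True
      NOT (NOT s) = True
        NOT s = False
    ((NOT s OR u) IMPLIES (b IFF NOT g)) AND (NOT b AND (g OR NOT u)) = True
      (NOT s OR u) IMPLIES (b IFF NOT g) = True
        NOT s OR u = False
          NOT s = False
        b IFF NOT g = True
          NOT g = False
      NOT b AND (g OR NOT u) = True
        NOT b = True
        g OR NOT u = True
          NOT u = True
Both conjuncts True, so the formula holds.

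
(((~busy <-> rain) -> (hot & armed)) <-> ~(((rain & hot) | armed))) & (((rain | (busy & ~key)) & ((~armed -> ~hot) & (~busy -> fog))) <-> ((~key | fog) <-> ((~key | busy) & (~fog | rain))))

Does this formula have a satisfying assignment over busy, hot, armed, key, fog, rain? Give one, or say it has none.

busy: True, hot: False, armed: False, key: False, fog: False, rain: True

  ((~busy <-> rain) -> (hot & armed)) <-> ~(((rain & hot) | armed)) = True
    (~busy <-> rain) -> (hot & armed) = True
      ~busy <-> rain = False
        ~busy = False
      hot & armed = False
    ~(((rain & hot) | armed)) = True
      (rain & hot) | armed = False
        rain & hot = False
  ((rain | (busy & ~key)) & ((~armed -> ~hot) & (~busy -> fog))) <-> ((~key | fog) <-> ((~key | busy) & (~fog | rain))) = True
    (rain | (busy & ~key)) & ((~armed -> ~hot) & (~busy -> fog)) = True
      rain | (busy & ~key) = True
        busy & ~key = True
          ~key = True
      (~armed -> ~hot) & (~busy -> fog) = True
        ~armed -> ~hot = True
          ~armed = True
          ~hot = True
        ~busy -> fog = True
          ~busy = False
    (~key | fog) <-> ((~key | busy) & (~fog | rain)) = True
      ~key | fog = True
        ~key = True
      (~key | busy) & (~fog | rain) = True
        ~key | busy = True
          ~key = True
        ~fog | rain = True
          ~fog = True
Both conjuncts True, so the formula holds.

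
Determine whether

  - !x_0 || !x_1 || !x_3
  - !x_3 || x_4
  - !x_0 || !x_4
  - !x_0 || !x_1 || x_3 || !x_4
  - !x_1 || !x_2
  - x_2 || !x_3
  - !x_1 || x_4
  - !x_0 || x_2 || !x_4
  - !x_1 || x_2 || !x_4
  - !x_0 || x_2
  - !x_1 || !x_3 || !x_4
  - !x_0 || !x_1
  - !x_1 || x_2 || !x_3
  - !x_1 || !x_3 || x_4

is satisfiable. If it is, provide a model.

x_0 = False, x_1 = False, x_2 = True, x_3 = True, x_4 = True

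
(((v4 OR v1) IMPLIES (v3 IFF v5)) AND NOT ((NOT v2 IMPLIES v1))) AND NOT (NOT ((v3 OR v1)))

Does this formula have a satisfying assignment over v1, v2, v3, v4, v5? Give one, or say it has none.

v1=F; v2=F; v3=T; v4=F; v5=F

  ((v4 OR v1) IMPLIES (v3 IFF v5)) AND NOT ((NOT v2 IMPLIES v1)) = True
    (v4 OR v1) IMPLIES (v3 IFF v5) = True
      v4 OR v1 = False
      v3 IFF v5 = False
    NOT ((NOT v2 IMPLIES v1)) = True
      NOT v2 IMPLIES v1 = False
        NOT v2 = True
  NOT (NOT ((v3 OR v1))) = True
    NOT ((v3 OR v1)) = False
      v3 OR v1 = True
Both conjuncts True, so the formula holds.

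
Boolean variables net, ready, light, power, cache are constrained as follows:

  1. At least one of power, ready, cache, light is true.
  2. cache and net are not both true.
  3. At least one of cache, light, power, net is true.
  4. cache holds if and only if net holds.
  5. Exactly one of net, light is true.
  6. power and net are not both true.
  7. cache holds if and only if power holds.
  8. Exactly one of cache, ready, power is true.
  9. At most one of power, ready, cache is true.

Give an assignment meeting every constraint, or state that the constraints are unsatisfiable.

net = False, ready = True, light = True, power = False, cache = False

  (1) {power, ready, cache, light}: 2 true — at least one ✓
  (2) cache=F, net=F — not both ✓
  (3) {cache, light, power, net}: 1 true — at least one ✓
  (4) cache=F, net=F — same ✓
  (5) {net, light}: 1 true — exactly one ✓
  (6) power=F, net=F — not both ✓
  (7) cache=F, power=F — same ✓
  (8) {cache, ready, power}: 1 true — exactly one ✓
  (9) {power, ready, cache}: 1 true — at most one ✓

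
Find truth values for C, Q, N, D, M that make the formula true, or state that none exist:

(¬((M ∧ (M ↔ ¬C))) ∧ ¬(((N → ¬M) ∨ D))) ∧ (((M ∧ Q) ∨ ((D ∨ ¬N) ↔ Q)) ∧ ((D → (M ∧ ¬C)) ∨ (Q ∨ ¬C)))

C = True, Q = True, N = True, D = False, M = True

  ¬((M ∧ (M ↔ ¬C))) ∧ ¬(((N → ¬M) ∨ D)) = True
    ¬((M ∧ (M ↔ ¬C))) = True
      M ∧ (M ↔ ¬C) = False
        M ↔ ¬C = False
          ¬C = False
    ¬(((N → ¬M) ∨ D)) = True
      (N → ¬M) ∨ D = False
        N → ¬M = False
          ¬M = False
  ((M ∧ Q) ∨ ((D ∨ ¬N) ↔ Q)) ∧ ((D → (M ∧ ¬C)) ∨ (Q ∨ ¬C)) = True
    (M ∧ Q) ∨ ((D ∨ ¬N) ↔ Q) = True
      M ∧ Q = True
      (D ∨ ¬N) ↔ Q = False
        D ∨ ¬N = False
          ¬N = False
    (D → (M ∧ ¬C)) ∨ (Q ∨ ¬C) = True
      D → (M ∧ ¬C) = True
        M ∧ ¬C = False
          ¬C = False
      Q ∨ ¬C = True
        ¬C = False
Both conjuncts True, so the formula holds.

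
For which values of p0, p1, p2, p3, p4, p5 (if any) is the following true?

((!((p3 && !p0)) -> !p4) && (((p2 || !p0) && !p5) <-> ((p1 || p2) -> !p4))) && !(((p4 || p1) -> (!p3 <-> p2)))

p0 = True, p1 = True, p2 = True, p3 = True, p4 = False, p5 = False

  (!((p3 && !p0)) -> !p4) && (((p2 || !p0) && !p5) <-> ((p1 || p2) -> !p4)) = True
    !((p3 && !p0)) -> !p4 = True
      !((p3 && !p0)) = True
        p3 && !p0 = False
          !p0 = False
      !p4 = True
    ((p2 || !p0) && !p5) <-> ((p1 || p2) -> !p4) = True
      (p2 || !p0) && !p5 = True
        p2 || !p0 = True
          !p0 = False
        !p5 = True
      (p1 || p2) -> !p4 = True
        p1 || p2 = True
        !p4 = True
  !(((p4 || p1) -> (!p3 <-> p2))) = True
    (p4 || p1) -> (!p3 <-> p2) = False
      p4 || p1 = True
      !p3 <-> p2 = False
        !p3 = False
Both conjuncts True, so the formula holds.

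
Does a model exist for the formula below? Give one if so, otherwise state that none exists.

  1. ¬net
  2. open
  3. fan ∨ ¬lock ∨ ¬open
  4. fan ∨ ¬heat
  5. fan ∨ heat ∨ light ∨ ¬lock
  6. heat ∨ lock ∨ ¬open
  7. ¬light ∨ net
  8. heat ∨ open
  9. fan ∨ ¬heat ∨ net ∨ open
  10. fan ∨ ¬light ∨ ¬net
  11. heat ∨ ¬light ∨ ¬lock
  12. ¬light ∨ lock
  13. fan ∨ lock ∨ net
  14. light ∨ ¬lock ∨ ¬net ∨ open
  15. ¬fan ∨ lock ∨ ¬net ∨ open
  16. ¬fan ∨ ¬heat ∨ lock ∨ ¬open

Unit clause (¬net) forces net = False.
Unit clause (open) forces open = True.
In (¬light ∨ net) only ¬light is left, so light = False.
Set heat = False.
  then (heat ∨ lock ∨ ¬open) forces lock = True.
  then (fan ∨ ¬lock ∨ ¬open) forces fan = True.
All clauses satisfied.

light=F, open=T, heat=F, net=F, lock=T, fan=T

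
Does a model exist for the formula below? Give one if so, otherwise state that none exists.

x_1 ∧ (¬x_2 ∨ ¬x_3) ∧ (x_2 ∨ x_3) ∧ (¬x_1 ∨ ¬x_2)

Unit clause (x_1) forces x_1 = True.
In (¬x_1 ∨ ¬x_2) only ¬x_2 is left, so x_2 = False.
In (x_2 ∨ x_3) only x_3 is left, so x_3 = True.
All clauses satisfied.

x_1: True, x_2: False, x_3: True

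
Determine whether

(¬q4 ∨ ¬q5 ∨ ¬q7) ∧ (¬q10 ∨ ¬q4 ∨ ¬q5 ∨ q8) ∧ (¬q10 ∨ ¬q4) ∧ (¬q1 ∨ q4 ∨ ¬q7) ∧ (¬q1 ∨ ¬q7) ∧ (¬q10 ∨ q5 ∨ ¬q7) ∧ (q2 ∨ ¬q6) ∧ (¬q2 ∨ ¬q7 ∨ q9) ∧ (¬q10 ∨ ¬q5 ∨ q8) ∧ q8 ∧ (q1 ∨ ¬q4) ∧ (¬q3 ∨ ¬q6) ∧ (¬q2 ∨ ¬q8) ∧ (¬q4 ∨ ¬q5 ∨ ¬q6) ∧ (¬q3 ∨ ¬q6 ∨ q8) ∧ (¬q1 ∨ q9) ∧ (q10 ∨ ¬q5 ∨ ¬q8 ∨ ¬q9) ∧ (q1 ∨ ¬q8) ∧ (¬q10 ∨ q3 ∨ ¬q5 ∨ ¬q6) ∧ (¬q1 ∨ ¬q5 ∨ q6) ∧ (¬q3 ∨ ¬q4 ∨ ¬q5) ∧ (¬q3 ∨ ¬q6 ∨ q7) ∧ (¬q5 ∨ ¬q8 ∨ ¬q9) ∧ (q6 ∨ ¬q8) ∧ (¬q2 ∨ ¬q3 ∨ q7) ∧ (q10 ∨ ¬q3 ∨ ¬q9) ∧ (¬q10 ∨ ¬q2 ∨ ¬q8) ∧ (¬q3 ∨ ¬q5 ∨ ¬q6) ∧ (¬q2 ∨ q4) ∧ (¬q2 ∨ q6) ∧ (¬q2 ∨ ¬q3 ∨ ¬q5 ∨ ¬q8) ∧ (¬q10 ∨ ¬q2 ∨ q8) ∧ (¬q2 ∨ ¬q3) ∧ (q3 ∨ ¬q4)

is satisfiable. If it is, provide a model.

No satisfying assignment exists.

Case q8 = True:
  (¬q2 ∨ ¬q8) forces q2 = False.
  (q2 ∨ ¬q6) forces q6 = False.
  Clause (q6 ∨ ¬q8) is falsified — contradiction.
Case q8 = False:
  Clause (q8) is falsified — contradiction.
Both cases fail, so the formula is unsatisfiable.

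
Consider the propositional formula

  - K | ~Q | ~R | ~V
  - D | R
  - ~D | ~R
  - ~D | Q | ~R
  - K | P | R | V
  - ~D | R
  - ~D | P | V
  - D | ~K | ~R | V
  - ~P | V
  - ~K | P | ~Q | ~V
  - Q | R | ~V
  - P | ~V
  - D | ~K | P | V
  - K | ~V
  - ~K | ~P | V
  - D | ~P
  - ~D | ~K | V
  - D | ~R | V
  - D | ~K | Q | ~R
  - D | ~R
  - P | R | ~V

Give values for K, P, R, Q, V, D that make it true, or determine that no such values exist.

UNSATISFIABLE

Case R = True:
  (~D | ~R) forces D = False.
  Clause (D | ~R) is falsified — contradiction.
Case R = False:
  (D | R) forces D = True.
  Clause (~D | R) is falsified — contradiction.
Both cases fail, so the formula is unsatisfiable.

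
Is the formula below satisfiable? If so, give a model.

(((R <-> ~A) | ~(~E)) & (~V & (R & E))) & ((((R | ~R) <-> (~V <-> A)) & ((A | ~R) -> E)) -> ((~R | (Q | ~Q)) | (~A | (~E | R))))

Q = True; A = True; E = True; R = True; V = False

  ((R <-> ~A) | ~(~E)) & (~V & (R & E)) = True
    (R <-> ~A) | ~(~E) = True
      R <-> ~A = False
        ~A = False
      ~(~E) = True
        ~E = False
    ~V & (R & E) = True
      ~V = True
      R & E = True
  (((R | ~R) <-> (~V <-> A)) & ((A | ~R) -> E)) -> ((~R | (Q | ~Q)) | (~A | (~E | R))) = True
    ((R | ~R) <-> (~V <-> A)) & ((A | ~R) -> E) = True
      (R | ~R) <-> (~V <-> A) = True
        R | ~R = True
          ~R = False
        ~V <-> A = True
          ~V = True
      (A | ~R) -> E = True
        A | ~R = True
          ~R = False
    (~R | (Q | ~Q)) | (~A | (~E | R)) = True
      ~R | (Q | ~Q) = True
        ~R = False
        Q | ~Q = True
          ~Q = False
      ~A | (~E | R) = True
        ~A = False
        ~E | R = True
          ~E = False
Both conjuncts True, so the formula holds.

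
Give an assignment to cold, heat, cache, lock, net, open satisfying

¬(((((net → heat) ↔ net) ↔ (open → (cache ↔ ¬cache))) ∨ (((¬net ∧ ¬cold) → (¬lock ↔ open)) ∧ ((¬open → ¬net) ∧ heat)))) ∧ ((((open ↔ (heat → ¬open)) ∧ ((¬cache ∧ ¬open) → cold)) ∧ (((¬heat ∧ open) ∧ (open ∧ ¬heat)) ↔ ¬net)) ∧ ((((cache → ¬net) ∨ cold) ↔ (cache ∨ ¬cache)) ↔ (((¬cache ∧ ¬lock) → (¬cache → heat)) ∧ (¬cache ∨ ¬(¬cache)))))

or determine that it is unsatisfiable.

Unsatisfiable

Case open = True: the formula simplifies to ¬(((((net → heat) ↔ net) ↔ (cache ↔ ¬cache)) ∨ (((¬net ∧ ¬cold) → ¬lock) ∧ heat))) ∧ ((¬heat ∧ ((¬heat ∧ ¬heat) ↔ ¬net)) ∧ ((((cache → ¬net) ∨ cold) ↔ (cache ∨ ¬cache)) ↔ (((¬cache ∧ ¬lock) → (¬cache → heat)) ∧ (¬cache ∨ ¬(¬cache))))).
  heat = True: the conjunct ¬heat is False.
  heat = False: simplifies to ¬(((¬net ↔ net) ↔ (cache ↔ ¬cache))) ∧ (¬net ∧ ((((cache → ¬net) ∨ cold) ↔ (cache ∨ ¬cache)) ↔ (((¬cache ∧ ¬lock) → cache) ∧ (¬cache ∨ ¬(¬cache))))).
    cache = True: simplifies to ¬(¬((¬net ↔ net))) ∧ (¬net ∧ (¬net ∨ cold)).
      net = True: the conjunct ¬(¬((¬net ↔ net))) becomes ¬(¬False) = False.
      net = False: the conjunct ¬(¬((¬net ↔ net))) becomes ¬(¬False) = False.
    cache = False: simplifies to ¬(¬((¬net ↔ net))) ∧ (¬net ∧ lock).
      net = True: the conjunct ¬(¬((¬net ↔ net))) becomes ¬(¬False) = False.
      net = False: the conjunct ¬(¬((¬net ↔ net))) becomes ¬(¬False) = False.
Case open = False: the conjunct open ↔ (heat → ¬open) becomes False ↔ (heat → True) = False.
Both cases fail — unsatisfiable.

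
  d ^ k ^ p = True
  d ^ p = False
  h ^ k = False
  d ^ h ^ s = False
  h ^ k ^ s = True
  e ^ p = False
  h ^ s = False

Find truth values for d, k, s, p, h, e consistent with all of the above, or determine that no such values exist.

d=F, k=T, s=T, p=F, h=T, e=F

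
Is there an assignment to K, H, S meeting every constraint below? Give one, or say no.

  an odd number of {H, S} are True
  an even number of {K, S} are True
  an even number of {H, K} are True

Adding constraints 1, 2, 3 mod 2: every variable appears an even number of times on the left, so the left side is 0.
But the right sides sum to 1 (mod 2). 0 ≠ 1 — the system is inconsistent.

Unsatisfiable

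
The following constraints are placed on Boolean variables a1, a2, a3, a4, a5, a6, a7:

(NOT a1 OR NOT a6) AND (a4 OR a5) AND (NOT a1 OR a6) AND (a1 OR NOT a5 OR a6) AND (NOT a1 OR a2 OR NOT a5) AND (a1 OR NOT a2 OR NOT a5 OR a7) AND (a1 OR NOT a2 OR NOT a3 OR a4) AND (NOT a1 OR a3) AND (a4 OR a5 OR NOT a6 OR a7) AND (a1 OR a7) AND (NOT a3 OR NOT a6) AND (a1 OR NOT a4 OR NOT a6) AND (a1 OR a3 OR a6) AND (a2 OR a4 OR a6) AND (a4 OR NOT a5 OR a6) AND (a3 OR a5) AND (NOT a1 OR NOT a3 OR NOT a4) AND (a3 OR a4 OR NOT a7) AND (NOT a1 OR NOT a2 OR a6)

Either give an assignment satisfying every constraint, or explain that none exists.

a1 = False; a2 = False; a3 = True; a4 = True; a5 = False; a6 = False; a7 = True

Set a1 = False.
  then (a1 OR a7) forces a7 = True.
Set a2 = False.
Try a3 = False:
  (a1 OR a3 OR a6) forces a6 = True.
  (a1 OR NOT a4 OR NOT a6) forces a4 = False.
  clause (a3 OR a4 OR NOT a7) is falsified — backtrack.
So a3 = True.
  then (NOT a3 OR NOT a6) forces a6 = False.
  then (a2 OR a4 OR a6) forces a4 = True.
  then (a1 OR NOT a5 OR a6) forces a5 = False.
All clauses satisfied.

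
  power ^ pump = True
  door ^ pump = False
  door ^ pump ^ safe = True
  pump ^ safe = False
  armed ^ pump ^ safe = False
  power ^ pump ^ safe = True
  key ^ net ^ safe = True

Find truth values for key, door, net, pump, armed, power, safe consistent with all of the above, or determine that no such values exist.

No satisfying assignment exists.

Adding constraints 1, 2, 3, 6 mod 2: every variable appears an even number of times on the left, so the left side is 0.
But the right sides sum to 1 (mod 2). 0 ≠ 1 — the system is inconsistent.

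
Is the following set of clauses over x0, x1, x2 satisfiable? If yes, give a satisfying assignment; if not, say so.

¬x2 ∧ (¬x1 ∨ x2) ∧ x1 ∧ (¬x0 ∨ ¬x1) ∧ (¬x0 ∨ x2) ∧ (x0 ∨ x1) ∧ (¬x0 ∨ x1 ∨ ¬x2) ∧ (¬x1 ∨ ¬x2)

Case x1 = True:
  (¬x2) forces x2 = False.
  Clause (¬x1 ∨ x2) is falsified — contradiction.
Case x1 = False:
  Clause (x1) is falsified — contradiction.
Both cases fail, so the formula is unsatisfiable.

No satisfying assignment exists.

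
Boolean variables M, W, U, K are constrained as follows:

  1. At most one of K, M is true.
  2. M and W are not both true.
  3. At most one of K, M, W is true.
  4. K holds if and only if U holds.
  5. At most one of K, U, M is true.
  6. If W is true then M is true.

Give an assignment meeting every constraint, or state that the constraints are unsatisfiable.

M: True; W: False; U: False; K: False

  (1) {K, M}: 1 true — at most one ✓
  (2) M=T, W=F — not both ✓
  (3) {K, M, W}: 1 true — at most one ✓
  (4) K=F, U=F — same ✓
  (5) {K, U, M}: 1 true — at most one ✓
  (6) W=F ⇒ M: vacuous ✓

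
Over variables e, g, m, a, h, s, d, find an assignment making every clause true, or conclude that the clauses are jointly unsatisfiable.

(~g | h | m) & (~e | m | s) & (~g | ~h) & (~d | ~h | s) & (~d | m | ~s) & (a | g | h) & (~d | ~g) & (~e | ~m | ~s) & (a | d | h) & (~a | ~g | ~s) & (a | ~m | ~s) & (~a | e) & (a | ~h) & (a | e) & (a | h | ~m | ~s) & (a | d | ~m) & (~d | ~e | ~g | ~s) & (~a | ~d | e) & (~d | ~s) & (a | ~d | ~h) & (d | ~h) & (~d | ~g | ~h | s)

Try e = False:
  (~a | e) forces a = False.
  clause (a | e) is falsified — backtrack.
So e = True.
Set g = False.
Set m = True.
  then (~e | ~m | ~s) forces s = False.
Set a = True.
Set h = False.
Set d = False.
All clauses satisfied.

e: True, g: False, m: True, a: True, h: False, s: False, d: False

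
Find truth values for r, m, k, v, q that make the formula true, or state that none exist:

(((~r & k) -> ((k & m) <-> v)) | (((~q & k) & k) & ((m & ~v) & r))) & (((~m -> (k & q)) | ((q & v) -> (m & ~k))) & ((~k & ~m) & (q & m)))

The formula is unsatisfiable.

Case m = True: the conjunct ~m is False.
Case m = False: the conjunct m is False.
Both cases fail — unsatisfiable.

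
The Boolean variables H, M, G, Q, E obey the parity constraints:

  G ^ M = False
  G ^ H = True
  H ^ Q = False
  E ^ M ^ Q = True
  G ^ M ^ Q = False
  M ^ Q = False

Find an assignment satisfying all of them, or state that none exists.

Unsatisfiable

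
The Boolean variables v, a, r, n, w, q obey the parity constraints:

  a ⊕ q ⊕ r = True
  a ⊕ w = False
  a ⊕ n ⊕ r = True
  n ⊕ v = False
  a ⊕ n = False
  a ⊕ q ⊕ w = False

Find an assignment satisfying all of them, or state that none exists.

v: False, a: False, r: True, n: False, w: False, q: False

a ⊕ q ⊕ r = F ⊕ F ⊕ T = True ✓
a ⊕ w = F ⊕ F = False ✓
a ⊕ n ⊕ r = F ⊕ F ⊕ T = True ✓
n ⊕ v = F ⊕ F = False ✓
a ⊕ n = F ⊕ F = False ✓
a ⊕ q ⊕ w = F ⊕ F ⊕ F = False ✓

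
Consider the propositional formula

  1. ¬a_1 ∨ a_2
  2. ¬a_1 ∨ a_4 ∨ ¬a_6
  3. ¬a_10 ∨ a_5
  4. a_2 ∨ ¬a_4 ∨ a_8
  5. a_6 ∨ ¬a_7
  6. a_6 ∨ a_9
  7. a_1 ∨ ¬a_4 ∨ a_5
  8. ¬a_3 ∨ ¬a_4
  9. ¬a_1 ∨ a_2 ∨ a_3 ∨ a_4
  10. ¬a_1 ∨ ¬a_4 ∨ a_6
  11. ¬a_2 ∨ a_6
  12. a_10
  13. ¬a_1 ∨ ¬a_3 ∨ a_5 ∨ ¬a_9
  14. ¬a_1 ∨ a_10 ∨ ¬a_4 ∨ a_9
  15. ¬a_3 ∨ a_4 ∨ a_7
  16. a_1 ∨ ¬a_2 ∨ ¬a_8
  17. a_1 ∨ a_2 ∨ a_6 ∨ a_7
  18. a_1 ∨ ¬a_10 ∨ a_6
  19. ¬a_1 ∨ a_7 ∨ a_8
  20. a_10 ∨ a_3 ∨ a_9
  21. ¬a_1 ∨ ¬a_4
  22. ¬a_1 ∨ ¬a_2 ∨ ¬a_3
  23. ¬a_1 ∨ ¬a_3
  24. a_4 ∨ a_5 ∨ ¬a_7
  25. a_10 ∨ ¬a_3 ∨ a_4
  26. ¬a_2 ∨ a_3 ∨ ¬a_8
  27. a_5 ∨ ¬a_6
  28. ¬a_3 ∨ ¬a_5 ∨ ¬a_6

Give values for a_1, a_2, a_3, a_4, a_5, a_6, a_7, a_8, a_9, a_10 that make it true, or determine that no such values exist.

a_1 = False, a_2 = True, a_3 = False, a_4 = False, a_5 = True, a_6 = True, a_7 = True, a_8 = False, a_9 = True, a_10 = True

Unit clause (a_10) forces a_10 = True.
In (¬a_10 ∨ a_5) only a_5 is left, so a_5 = True.
Try a_1 = True:
  (¬a_1 ∨ a_2) forces a_2 = True.
  (¬a_2 ∨ a_6) forces a_6 = True.
  (¬a_1 ∨ a_4 ∨ ¬a_6) forces a_4 = True.
  clause (¬a_1 ∨ ¬a_4) is falsified — backtrack.
So a_1 = False.
  then (a_1 ∨ ¬a_10 ∨ a_6) forces a_6 = True.
  then (¬a_3 ∨ ¬a_5 ∨ ¬a_6) forces a_3 = False.
Set a_2 = True.
  then (a_1 ∨ ¬a_2 ∨ ¬a_8) forces a_8 = False.
Set a_4 = False.
Set a_7 = True.
Set a_9 = True.
All clauses satisfied.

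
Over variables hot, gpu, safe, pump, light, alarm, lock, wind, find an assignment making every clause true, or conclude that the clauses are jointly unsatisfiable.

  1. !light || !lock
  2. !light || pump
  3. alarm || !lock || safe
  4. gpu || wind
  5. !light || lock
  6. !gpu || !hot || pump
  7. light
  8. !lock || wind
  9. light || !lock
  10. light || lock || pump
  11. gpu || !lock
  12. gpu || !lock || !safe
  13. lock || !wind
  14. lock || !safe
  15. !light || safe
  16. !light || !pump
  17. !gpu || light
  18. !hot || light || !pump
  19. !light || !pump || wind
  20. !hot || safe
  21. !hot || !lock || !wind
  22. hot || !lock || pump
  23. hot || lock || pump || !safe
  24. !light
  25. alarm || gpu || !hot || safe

The formula is unsatisfiable.

Case light = True:
  Clause (!light) is falsified — contradiction.
Case light = False:
  Clause (light) is falsified — contradiction.
Both cases fail, so the formula is unsatisfiable.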